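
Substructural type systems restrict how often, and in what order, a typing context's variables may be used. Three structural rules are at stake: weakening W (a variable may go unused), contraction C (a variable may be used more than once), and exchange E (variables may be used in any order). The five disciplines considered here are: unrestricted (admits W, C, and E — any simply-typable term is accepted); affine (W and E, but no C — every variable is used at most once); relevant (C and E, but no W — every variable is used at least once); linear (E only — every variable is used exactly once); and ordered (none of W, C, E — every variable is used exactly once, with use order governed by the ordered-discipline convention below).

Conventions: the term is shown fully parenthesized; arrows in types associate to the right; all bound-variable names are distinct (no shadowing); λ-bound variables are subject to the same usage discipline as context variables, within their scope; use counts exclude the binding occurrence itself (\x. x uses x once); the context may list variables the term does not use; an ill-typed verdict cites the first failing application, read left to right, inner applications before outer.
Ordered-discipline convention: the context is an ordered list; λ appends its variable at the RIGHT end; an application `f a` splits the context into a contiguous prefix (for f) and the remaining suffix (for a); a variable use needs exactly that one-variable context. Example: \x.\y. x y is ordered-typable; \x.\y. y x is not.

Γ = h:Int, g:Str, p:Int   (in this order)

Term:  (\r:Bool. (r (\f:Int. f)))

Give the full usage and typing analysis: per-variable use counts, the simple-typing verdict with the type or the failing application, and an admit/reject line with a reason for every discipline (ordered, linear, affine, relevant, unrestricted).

usage: h: 0; g: 0; p: 0; r (λ-bound): 1; f (λ-bound): 1
left-to-right use order: r, f
typing: ill-typed: non-function type Bool applied to an argument
ordered: ✗, the type mismatch rejects it
linear: ✗, not simply typable
affine: ✗, fails simple typing
relevant: ✗, a type mismatch blocks all five
unrestricted: ✗, the type mismatch rejects it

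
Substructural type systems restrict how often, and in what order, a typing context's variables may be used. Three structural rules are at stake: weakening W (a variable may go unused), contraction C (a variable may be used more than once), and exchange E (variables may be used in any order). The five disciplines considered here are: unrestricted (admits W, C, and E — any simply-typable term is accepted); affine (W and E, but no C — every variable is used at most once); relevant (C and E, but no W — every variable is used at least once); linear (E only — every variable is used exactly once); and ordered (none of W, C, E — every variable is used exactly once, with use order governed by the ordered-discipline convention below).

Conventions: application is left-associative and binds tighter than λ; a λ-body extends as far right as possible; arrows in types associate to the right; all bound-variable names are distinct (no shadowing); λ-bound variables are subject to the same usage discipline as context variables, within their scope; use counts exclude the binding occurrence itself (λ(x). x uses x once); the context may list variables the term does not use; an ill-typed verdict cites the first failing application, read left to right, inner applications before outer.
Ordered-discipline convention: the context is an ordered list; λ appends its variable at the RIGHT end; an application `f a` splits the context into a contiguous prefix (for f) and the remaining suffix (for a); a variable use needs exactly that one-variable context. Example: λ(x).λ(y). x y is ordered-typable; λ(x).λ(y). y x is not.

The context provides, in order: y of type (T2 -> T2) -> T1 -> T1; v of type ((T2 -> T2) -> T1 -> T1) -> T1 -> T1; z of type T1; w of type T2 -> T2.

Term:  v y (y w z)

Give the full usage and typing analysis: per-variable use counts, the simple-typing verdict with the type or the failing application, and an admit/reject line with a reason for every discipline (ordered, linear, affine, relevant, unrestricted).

use counts: y ×2, v ×1, z ×1, w ×1
use order (left to right): v, y, y, w, z
typing: ✓ — T1
ordered ✗ (repeated use of y ×2)
linear ✗ (repeated use of y ×2)
affine ✗ (repeated use of y ×2)
relevant ✓ (y, v, z, w: all used, weakening unneeded)
unrestricted ✓ (simply typable at T1; W, C, E all held)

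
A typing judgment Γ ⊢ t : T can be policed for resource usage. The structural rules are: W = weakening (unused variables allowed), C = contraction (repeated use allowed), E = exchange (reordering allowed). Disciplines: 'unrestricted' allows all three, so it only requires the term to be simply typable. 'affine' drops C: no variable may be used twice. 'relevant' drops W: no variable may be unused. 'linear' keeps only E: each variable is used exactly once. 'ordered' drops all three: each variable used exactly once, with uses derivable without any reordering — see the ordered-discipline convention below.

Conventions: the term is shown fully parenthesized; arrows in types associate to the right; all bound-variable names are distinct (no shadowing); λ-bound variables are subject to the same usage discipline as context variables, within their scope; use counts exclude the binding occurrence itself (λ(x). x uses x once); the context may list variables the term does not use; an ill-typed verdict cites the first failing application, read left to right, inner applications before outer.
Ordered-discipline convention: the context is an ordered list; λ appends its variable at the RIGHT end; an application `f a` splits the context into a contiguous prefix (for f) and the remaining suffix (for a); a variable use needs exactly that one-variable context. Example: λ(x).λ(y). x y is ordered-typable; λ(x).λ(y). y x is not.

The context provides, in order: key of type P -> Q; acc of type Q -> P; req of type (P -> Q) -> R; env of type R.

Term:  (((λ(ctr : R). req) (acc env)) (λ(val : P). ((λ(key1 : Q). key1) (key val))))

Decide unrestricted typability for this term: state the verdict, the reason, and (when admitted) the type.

no — fails simple typing
variable uses: key ×1; acc ×1; req ×1; env ×1; ctr (bound) ×0; val (bound) ×1; key1 (bound) ×1
use order (left to right): req, acc, env, key1, key, val
typing: ill-typed: argument of type R where Q is required
summary: ordered ✗; linear ✗; affine ✗; relevant ✗; unrestricted ✗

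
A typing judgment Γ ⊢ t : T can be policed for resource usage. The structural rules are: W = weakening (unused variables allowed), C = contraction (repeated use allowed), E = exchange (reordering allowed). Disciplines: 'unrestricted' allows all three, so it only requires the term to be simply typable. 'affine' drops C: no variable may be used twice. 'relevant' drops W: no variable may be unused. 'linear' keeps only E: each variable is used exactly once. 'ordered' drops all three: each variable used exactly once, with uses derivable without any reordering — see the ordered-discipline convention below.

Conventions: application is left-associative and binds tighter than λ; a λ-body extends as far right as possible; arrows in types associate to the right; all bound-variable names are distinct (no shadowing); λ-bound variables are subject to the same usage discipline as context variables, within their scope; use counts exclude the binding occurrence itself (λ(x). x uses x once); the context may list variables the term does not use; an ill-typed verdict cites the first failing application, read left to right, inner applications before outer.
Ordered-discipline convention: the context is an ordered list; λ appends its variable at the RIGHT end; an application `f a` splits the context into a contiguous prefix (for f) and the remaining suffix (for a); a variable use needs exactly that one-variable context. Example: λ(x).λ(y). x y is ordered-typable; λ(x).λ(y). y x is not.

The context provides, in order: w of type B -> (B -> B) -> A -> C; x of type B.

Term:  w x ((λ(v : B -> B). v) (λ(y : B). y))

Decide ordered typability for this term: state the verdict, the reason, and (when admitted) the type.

yes — w, x, v, y: once each, no exchange needed; term : A -> C
variable uses: w ×1, x ×1, v (bound) ×1, y (bound) ×1
uses in reading order: w, x, v, y
typing: well-typed — term : A -> C
across the five disciplines: ordered ✓; linear ✓; affine ✓; relevant ✓; unrestricted ✓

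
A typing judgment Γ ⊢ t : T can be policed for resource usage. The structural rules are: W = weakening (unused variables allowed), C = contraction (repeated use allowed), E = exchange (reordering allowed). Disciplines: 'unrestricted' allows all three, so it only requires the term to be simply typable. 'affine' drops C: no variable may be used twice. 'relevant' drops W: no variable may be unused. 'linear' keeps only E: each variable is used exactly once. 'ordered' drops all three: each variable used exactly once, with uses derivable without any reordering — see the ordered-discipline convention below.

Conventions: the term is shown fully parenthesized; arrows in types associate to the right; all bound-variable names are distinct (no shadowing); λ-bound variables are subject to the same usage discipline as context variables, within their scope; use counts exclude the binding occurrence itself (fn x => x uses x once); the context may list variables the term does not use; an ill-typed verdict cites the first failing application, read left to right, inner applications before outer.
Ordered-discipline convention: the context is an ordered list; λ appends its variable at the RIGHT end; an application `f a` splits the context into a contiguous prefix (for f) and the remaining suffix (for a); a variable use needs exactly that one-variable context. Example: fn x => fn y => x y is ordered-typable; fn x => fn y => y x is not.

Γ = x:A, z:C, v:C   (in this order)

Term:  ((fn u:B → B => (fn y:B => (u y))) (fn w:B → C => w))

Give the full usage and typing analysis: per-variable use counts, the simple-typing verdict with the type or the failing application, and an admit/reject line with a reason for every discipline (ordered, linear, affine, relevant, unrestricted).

variable uses: x ×0; z ×0; v ×0; u (λ-bound) ×1; y (λ-bound) ×1; w (λ-bound) ×1
left-to-right use order: u, y, w
typing: ill-typed: an argument (B → C) → B → C mismatches the expected B → B
ordered: ✗ — fails simple typing
linear: ✗ — a type mismatch blocks all five
affine: ✗ — the type mismatch rejects it
relevant: ✗ — not simply typable
unrestricted: ✗ — fails simple typing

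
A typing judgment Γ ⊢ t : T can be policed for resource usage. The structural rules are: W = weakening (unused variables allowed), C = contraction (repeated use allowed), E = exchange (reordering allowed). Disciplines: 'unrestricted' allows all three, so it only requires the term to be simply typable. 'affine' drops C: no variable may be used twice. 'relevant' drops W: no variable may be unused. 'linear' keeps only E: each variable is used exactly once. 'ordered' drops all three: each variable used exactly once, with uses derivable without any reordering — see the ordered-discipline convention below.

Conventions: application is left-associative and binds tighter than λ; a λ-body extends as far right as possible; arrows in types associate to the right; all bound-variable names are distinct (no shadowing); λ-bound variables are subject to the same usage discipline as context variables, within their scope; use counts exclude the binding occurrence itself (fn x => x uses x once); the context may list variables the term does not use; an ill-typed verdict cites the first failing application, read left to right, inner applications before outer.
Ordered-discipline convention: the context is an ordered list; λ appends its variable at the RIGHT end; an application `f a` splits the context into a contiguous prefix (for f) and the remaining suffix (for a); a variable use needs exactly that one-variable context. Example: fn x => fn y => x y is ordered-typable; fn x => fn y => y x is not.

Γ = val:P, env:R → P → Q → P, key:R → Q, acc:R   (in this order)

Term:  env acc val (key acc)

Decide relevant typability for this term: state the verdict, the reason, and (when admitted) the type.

yes — none of val, env, key, acc goes unused; term : P
use counts: val: 1×, env: 1×, key: 1×, acc: 2×
uses in reading order: env, acc, val, key, acc
typing: well-typed at P
across the five disciplines: ordered ✗ | linear ✗ | affine ✗ | relevant ✓ | unrestricted ✓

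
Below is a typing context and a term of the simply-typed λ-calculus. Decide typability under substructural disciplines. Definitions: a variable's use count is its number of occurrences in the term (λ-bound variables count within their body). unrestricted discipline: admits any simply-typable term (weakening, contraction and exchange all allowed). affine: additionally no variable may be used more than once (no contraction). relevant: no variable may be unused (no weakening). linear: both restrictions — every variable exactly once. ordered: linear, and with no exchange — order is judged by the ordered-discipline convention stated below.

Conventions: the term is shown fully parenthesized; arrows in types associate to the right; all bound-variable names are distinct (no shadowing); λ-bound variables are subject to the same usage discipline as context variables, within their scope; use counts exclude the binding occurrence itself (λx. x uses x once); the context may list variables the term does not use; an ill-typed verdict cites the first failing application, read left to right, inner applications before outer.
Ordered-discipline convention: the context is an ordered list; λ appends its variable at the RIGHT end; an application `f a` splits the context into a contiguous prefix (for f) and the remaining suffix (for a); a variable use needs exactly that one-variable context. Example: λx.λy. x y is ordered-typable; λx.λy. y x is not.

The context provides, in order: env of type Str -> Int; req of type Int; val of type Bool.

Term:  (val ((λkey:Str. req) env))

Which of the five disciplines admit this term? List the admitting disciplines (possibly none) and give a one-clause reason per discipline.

accepted by: none
use counts: env=1; req=1; val=1; key (λ-bound)=0
left-to-right use order: val, req, env
typing: ill-typed: an application expects Str but receives Str -> Int
ordered: ✗, a type mismatch blocks all five
linear: ✗, the type mismatch rejects it
affine: ✗, not simply typable
relevant: ✗, fails simple typing
unrestricted: ✗, a type mismatch blocks all five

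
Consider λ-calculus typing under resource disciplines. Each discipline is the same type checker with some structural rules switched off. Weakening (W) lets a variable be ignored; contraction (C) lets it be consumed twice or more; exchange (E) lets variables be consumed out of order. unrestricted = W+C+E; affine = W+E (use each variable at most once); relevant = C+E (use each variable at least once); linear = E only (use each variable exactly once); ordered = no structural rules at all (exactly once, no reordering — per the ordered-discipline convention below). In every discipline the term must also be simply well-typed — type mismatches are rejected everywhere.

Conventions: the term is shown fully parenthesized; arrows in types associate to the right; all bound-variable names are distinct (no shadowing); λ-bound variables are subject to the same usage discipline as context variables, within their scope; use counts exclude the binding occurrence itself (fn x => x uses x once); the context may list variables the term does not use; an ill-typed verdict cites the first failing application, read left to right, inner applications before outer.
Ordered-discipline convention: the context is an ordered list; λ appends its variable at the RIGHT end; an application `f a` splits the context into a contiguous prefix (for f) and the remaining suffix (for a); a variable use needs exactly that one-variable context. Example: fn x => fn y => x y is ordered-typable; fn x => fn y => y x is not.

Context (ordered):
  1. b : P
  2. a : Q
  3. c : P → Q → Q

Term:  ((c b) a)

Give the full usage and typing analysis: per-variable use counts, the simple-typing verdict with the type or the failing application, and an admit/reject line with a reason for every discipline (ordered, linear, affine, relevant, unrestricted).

use counts: b: 1×; a: 1×; c: 1×
left-to-right use order: c, b, a
typing: well-typed at Q
ordered: ✗, needs exchange: uses follow c, b, a
linear: ✓, single use per variable (b, a, c)
affine: ✓, none of b, a, c used more than once
relevant: ✓, none of b, a, c goes unused
unrestricted: ✓, type-checks (Q) and nothing is barred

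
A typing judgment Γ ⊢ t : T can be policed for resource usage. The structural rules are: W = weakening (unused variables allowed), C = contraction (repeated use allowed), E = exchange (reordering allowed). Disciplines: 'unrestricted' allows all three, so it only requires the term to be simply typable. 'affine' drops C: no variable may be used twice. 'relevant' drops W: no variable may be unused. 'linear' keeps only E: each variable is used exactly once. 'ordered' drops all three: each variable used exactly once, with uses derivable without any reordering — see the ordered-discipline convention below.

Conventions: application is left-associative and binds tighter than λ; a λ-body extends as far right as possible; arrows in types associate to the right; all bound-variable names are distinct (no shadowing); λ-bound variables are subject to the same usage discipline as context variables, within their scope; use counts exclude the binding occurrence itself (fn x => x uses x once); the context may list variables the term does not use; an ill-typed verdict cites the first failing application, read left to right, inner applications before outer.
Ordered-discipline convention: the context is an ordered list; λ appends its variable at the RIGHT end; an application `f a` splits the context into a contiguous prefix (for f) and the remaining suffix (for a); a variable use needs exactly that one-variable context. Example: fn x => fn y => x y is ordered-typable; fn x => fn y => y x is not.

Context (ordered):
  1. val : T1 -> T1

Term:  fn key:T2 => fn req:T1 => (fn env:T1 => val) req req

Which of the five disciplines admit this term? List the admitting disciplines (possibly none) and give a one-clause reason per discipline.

admitted in: unrestricted
variable uses: val: 1×; key [bound]: 0×; req [bound]: 2×; env [bound]: 0×
left-to-right use order: val, req, req
typing: well-typed at T2 -> T1 -> T1
ordered: ✗, repeated use of req ×2; unused: key, env — weakening required
linear: ✗, repeated use of req ×2; unused: key, env — weakening required
affine: ✗, repeated use of req ×2
relevant: ✗, unused: key, env — weakening required
unrestricted: ✓, simply typable at T2 -> T1 -> T1; W, C, E all held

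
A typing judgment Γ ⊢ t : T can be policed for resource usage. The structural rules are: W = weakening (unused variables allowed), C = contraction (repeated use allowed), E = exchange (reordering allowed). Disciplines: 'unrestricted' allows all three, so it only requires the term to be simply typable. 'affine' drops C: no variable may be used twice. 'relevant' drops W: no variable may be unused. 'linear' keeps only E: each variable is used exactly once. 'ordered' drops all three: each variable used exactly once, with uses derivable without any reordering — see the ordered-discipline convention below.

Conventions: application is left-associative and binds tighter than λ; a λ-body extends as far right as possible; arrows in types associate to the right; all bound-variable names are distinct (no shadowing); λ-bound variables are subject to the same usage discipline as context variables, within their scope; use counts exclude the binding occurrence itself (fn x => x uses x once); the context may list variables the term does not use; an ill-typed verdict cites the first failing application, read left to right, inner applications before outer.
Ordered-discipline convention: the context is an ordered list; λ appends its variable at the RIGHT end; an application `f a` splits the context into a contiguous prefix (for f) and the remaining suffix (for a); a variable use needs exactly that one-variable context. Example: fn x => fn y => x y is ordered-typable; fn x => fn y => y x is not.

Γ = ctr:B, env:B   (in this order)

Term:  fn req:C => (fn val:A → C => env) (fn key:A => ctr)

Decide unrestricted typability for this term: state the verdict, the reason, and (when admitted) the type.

no — fails simple typing
use counts: ctr: 1×, env: 1×, req [bound]: 0×, val [bound]: 0×, key [bound]: 0×
order of uses: env, ctr
typing: ill-typed: a function awaiting A → C gets A → B
across the five disciplines: ordered ✗, linear ✗, affine ✗, relevant ✗, unrestricted ✗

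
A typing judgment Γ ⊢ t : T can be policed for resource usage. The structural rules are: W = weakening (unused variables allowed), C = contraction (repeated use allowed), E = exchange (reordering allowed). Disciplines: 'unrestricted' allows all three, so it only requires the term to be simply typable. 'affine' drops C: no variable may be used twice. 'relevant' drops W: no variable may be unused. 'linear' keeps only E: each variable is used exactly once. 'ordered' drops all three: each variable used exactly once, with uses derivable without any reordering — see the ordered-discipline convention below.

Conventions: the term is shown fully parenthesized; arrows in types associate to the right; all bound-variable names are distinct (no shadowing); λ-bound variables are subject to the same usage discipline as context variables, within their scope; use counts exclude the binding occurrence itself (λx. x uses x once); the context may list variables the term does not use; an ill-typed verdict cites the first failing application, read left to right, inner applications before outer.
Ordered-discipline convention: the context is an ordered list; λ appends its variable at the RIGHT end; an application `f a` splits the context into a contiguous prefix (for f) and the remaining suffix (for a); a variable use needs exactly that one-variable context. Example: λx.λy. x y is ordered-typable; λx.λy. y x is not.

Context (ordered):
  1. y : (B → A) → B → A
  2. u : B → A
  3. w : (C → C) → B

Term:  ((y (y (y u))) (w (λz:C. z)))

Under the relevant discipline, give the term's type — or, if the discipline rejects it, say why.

term : A
variable uses: y: 3; u: 1; w: 1; z [bound]: 1
use order (left to right): y, y, y, u, w, z
typing: well-typed at A
summary: ordered ✗ · linear ✗ · affine ✗ · relevant ✓ · unrestricted ✓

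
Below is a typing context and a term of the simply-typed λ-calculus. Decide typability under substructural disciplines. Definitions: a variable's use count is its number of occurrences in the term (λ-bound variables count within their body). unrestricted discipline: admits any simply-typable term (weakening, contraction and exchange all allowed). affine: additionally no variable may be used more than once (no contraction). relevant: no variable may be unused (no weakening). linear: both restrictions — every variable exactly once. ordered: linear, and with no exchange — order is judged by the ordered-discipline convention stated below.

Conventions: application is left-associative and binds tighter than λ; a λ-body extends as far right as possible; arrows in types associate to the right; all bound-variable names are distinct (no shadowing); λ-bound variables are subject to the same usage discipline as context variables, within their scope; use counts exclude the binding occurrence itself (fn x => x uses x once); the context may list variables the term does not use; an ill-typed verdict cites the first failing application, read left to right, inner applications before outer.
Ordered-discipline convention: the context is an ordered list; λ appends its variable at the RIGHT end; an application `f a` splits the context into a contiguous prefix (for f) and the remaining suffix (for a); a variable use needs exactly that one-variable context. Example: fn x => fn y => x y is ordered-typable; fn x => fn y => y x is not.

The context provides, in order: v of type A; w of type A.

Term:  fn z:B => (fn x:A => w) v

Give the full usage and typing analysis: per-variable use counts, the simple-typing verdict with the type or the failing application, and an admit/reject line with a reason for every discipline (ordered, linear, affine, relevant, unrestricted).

variable uses: v ×1; w ×1; z (bound) ×0; x (bound) ×0
uses in reading order: w, v
typing: well-typed — term : B → A
ordered ✗ (needs weakening: z, x unused)
linear ✗ (needs weakening: z, x unused)
affine ✓ (v, w, z, x: no repeats, contraction unneeded)
relevant ✗ (needs weakening: z, x unused)
unrestricted ✓ (type-checks (B → A) and nothing is barred)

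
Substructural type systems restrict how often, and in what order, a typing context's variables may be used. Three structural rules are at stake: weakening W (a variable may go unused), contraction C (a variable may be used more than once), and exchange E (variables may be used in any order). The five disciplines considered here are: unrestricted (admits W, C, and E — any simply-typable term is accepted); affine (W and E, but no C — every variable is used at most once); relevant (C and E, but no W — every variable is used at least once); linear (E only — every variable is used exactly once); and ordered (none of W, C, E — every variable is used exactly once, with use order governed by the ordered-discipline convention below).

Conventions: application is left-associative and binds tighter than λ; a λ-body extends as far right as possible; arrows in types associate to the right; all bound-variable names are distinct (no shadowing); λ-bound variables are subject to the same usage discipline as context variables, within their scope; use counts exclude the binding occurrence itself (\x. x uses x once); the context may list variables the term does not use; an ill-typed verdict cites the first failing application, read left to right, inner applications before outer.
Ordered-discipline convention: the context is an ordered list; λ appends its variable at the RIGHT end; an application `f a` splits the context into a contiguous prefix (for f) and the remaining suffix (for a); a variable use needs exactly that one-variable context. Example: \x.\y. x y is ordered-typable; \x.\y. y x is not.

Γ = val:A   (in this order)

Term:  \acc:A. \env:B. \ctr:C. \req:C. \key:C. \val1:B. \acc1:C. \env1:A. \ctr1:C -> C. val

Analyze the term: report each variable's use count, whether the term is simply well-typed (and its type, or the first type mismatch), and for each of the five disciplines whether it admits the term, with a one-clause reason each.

counts: val: 1×; acc (λ-bound): 0×; env (λ-bound): 0×; ctr (λ-bound): 0×; req (λ-bound): 0×; key (λ-bound): 0×; val1 (λ-bound): 0×; acc1 (λ-bound): 0×; env1 (λ-bound): 0×; ctr1 (λ-bound): 0×
uses in reading order: val
typing: well-typed at A -> B -> C -> C -> C -> B -> C -> A -> (C -> C) -> A
ordered ✗ (acc, env, ctr, req, key, val1, acc1, env1, ctr1 never used (weakening))
linear ✗ (acc, env, ctr, req, key, val1, acc1, env1, ctr1 never used (weakening))
affine ✓ (none of val, acc, env, ctr, req, key, val1, acc1, env1, ctr1 used more than once)
relevant ✗ (acc, env, ctr, req, key, val1, acc1, env1, ctr1 never used (weakening))
unrestricted ✓ (type-checks (A -> B -> C -> C -> C -> B -> C -> A -> (C -> C) -> A) and nothing is barred)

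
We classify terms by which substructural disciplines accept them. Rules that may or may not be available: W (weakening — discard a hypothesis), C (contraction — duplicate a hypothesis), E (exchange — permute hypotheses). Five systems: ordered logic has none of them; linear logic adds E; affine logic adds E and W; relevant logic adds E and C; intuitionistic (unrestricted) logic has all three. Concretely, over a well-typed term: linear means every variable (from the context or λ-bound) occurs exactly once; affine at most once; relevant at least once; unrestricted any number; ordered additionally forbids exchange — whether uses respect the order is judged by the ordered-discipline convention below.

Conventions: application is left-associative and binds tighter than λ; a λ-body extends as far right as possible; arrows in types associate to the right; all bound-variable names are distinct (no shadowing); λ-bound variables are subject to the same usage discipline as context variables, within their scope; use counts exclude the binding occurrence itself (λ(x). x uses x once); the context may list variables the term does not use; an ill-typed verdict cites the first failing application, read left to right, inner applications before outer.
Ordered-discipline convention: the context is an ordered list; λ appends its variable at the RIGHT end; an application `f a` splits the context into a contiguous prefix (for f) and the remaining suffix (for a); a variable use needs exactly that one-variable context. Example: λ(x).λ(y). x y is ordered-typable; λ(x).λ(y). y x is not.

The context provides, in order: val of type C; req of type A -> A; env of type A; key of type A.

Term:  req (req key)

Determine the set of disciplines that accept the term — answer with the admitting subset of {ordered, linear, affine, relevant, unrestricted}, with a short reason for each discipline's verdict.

admitted by: unrestricted
use counts: val: 0×; req: 2×; env: 0×; key: 1×
left-to-right use order: req, req, key
typing: well-typed at A
ordered: ✗ — needs contraction — req ×2; needs weakening: val, env unused
linear: ✗ — needs contraction — req ×2; needs weakening: val, env unused
affine: ✗ — needs contraction — req ×2
relevant: ✗ — needs weakening: val, env unused
unrestricted: ✓ — typability at A is all that's needed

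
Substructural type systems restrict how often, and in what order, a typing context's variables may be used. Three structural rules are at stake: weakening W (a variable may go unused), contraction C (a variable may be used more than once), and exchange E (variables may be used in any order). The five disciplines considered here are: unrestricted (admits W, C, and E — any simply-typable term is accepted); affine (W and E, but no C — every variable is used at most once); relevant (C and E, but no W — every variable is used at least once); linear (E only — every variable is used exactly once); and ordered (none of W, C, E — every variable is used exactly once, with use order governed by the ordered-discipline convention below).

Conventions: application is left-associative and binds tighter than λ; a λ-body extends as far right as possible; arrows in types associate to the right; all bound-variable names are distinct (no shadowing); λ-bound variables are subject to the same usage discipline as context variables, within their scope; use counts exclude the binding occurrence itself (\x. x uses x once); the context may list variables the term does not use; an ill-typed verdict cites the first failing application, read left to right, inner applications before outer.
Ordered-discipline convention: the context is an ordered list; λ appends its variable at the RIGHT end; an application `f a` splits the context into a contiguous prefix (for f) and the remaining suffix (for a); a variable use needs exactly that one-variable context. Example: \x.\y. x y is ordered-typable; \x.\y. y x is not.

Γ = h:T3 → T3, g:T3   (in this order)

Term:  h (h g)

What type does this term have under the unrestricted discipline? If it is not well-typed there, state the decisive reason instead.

term : T3
use counts: h: 2; g: 1
left-to-right use order: h, h, g
typing: the term checks, with type T3
across the five disciplines: ordered ✗ | linear ✗ | affine ✗ | relevant ✓ | unrestricted ✓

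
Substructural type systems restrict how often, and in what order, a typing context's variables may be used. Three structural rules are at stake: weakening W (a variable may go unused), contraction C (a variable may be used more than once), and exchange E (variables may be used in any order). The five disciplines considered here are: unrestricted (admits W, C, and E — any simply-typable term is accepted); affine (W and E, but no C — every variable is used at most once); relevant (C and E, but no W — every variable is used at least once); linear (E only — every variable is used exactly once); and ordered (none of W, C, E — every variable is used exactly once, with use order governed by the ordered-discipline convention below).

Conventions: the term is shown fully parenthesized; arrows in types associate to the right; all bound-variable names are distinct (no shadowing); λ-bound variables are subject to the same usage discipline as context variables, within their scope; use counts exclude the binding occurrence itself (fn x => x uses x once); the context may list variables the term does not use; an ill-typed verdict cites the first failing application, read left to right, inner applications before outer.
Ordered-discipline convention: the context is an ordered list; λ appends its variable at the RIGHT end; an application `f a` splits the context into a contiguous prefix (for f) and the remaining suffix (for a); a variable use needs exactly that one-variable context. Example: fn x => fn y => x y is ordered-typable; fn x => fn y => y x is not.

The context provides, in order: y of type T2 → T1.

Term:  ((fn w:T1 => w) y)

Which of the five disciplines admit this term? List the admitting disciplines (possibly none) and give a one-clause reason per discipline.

admitted by: none
counts: y: 1×; w [bound]: 1×
order of uses: w, y
typing: ill-typed: an argument T2 → T1 mismatches the expected T1
ordered: ✗, a type mismatch blocks all five
linear: ✗, the type mismatch rejects it
affine: ✗, not simply typable
relevant: ✗, fails simple typing
unrestricted: ✗, a type mismatch blocks all five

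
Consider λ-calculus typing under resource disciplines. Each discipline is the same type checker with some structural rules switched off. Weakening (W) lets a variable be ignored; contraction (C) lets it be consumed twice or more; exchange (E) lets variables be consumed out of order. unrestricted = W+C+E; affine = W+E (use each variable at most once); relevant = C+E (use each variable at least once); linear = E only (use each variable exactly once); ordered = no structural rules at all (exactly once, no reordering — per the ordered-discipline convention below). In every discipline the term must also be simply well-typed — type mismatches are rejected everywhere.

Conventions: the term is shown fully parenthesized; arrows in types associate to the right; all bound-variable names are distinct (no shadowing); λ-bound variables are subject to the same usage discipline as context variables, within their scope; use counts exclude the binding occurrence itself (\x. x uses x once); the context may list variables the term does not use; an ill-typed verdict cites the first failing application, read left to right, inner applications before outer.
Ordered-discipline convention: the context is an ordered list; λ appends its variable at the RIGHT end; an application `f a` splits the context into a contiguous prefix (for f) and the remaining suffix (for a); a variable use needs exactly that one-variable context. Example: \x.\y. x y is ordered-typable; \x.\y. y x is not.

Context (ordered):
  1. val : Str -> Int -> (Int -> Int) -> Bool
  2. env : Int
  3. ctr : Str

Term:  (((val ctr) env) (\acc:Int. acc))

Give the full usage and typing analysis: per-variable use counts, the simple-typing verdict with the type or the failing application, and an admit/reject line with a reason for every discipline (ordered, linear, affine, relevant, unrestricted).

counts: val=1, env=1, ctr=1, acc (λ-bound)=1
order of uses: val, ctr, env, acc
typing: well-typed — term : Bool
ordered: ✗, use order val, ctr, env, acc needs exchange
linear: ✓, single use per variable (val, env, ctr, acc)
affine: ✓, val, env, ctr, acc: no repeats, contraction unneeded
relevant: ✓, val, env, ctr, acc: all used, weakening unneeded
unrestricted: ✓, simply typable at Bool; W, C, E all held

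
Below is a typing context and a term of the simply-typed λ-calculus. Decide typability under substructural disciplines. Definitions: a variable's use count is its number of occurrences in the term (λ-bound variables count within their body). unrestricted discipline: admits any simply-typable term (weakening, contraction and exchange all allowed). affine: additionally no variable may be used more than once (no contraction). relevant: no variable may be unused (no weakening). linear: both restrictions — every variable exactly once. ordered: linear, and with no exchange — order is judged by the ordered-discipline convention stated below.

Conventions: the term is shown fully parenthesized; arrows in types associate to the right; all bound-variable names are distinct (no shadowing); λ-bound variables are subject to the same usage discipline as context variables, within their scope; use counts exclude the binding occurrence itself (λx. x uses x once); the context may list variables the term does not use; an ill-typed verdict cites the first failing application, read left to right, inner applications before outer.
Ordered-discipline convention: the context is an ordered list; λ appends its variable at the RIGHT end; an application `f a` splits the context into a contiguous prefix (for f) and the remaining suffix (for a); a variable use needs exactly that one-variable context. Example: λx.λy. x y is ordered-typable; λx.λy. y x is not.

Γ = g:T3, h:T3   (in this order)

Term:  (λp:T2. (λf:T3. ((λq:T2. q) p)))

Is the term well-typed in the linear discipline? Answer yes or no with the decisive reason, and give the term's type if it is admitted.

no — needs weakening: g, h, f unused
counts: g: 0×, h: 0×, p (λ-bound): 1×, f (λ-bound): 0×, q (λ-bound): 1×
uses in reading order: q, p
typing: well-typed — term : T2 -> T3 -> T2
across the five disciplines: ordered ✗ | linear ✗ | affine ✓ | relevant ✗ | unrestricted ✓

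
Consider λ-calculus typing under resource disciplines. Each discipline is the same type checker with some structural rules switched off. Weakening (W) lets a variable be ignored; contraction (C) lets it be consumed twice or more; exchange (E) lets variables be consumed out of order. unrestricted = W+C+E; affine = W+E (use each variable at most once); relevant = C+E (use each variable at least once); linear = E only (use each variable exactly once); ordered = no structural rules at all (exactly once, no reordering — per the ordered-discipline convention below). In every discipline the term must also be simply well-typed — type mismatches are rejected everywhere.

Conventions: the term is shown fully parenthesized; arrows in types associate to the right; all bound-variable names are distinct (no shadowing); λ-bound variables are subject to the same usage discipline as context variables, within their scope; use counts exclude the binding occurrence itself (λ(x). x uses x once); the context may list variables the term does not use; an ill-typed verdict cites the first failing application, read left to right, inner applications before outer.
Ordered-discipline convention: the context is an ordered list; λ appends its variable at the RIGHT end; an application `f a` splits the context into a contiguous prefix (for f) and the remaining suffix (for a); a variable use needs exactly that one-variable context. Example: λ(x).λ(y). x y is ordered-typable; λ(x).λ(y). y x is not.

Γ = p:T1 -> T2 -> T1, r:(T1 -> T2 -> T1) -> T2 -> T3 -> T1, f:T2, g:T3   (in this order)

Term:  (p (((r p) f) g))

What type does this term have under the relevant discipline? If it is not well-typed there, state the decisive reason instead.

term : T2 -> T1
variable uses: p=2; r=1; f=1; g=1
left-to-right use order: p, r, p, f, g
typing: well-typed — term : T2 -> T1
across the five disciplines: ordered ✗; linear ✗; affine ✗; relevant ✓; unrestricted ✓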